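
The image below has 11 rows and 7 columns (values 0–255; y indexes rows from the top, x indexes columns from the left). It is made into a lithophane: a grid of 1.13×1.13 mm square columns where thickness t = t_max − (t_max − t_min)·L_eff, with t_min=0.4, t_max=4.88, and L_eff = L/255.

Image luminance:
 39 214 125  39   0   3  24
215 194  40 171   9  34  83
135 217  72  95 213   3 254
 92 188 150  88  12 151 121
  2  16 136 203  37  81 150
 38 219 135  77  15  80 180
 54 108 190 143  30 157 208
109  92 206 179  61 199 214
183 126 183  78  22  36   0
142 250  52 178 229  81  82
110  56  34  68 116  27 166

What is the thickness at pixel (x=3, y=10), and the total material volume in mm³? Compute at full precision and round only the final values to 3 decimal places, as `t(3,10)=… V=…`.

t(3,10)=3.685 V=288.698

span = t_max - t_min = 4.88 - 0.4 = 4.480
L(3,10) = 68, L_eff = 68/255 = 0.266667
t(3,10) = 4.88 - 4.480·0.266667 = 3.685
Σt over all 11·7 pixels = 1441342/6375 ≈ 226.0928627
V = pitch²·Σt = 1.13²·1441342/6375 = 288.698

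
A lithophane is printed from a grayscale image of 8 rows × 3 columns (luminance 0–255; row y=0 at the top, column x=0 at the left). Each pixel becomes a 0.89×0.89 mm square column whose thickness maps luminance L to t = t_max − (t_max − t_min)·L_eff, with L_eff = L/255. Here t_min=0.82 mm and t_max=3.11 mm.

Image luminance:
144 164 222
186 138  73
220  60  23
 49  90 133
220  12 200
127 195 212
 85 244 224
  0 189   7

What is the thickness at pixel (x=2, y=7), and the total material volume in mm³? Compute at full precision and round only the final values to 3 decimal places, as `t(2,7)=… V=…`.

span = t_max - t_min = 3.11 - 0.82 = 2.290
L(2,7) = 7, L_eff = 7/255 = 0.027451
t(2,7) = 3.11 - 2.290·0.027451 = 3.047
Σt over all 8·3 pixels = 1166627/25500 ≈ 45.7500784
V = pitch²·Σt = 0.89²·1166627/25500 = 36.239

t(2,7)=3.047 V=36.239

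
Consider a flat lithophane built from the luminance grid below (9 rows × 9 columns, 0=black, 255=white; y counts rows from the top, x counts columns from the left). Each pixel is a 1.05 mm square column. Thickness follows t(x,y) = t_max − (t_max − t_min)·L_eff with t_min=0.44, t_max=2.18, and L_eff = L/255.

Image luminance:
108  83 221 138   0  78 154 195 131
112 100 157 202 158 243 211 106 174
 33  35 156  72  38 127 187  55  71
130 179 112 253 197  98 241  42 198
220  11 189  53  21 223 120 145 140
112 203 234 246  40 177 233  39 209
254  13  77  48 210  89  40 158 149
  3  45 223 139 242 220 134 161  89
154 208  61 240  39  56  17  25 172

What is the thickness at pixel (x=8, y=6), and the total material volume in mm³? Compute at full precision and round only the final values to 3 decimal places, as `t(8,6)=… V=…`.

span = t_max - t_min = 2.18 - 0.44 = 1.740
L(8,6) = 149, L_eff = 149/255 = 0.584314
t(8,6) = 2.18 - 1.740·0.584314 = 1.163
Σt over all 9·9 pixels = 103.732
V = pitch²·Σt = 1.05²·103.732 = 114.365

t(8,6)=1.163 V=114.365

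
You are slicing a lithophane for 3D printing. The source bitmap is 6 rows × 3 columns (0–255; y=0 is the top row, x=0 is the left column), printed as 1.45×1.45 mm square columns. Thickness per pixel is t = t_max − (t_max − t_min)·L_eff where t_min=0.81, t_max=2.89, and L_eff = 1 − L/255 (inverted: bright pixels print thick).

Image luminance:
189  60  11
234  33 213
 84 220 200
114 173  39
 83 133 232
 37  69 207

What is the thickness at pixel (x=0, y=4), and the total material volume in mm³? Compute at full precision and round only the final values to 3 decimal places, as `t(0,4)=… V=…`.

span = t_max - t_min = 2.89 - 0.81 = 2.080
L(0,4) = 83, L_eff = 1 - 83/255 = 0.674510 (inverted)
t(0,4) = 2.89 - 2.080·0.674510 = 1.487
Σt over all 6·3 pixels = 142773/4250 ≈ 33.5936471
V = pitch²·Σt = 1.45²·142773/4250 = 70.631

t(0,4)=1.487 V=70.631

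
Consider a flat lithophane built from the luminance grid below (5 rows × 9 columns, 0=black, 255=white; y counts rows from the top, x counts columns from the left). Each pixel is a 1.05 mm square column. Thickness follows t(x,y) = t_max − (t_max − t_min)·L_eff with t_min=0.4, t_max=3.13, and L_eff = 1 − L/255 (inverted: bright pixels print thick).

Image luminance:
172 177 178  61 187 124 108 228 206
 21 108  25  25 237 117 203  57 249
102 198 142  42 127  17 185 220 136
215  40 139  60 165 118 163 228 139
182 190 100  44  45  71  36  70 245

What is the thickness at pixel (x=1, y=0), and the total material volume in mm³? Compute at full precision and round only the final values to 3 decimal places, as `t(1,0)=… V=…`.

span = t_max - t_min = 3.13 - 0.4 = 2.730
L(1,0) = 177, L_eff = 1 - 177/255 = 0.305882 (inverted)
t(1,0) = 3.13 - 2.730·0.305882 = 2.295
Σt over all 5·9 pixels = 345041/4250 ≈ 81.1861176
V = pitch²·Σt = 1.05²·345041/4250 = 89.508

t(1,0)=2.295 V=89.508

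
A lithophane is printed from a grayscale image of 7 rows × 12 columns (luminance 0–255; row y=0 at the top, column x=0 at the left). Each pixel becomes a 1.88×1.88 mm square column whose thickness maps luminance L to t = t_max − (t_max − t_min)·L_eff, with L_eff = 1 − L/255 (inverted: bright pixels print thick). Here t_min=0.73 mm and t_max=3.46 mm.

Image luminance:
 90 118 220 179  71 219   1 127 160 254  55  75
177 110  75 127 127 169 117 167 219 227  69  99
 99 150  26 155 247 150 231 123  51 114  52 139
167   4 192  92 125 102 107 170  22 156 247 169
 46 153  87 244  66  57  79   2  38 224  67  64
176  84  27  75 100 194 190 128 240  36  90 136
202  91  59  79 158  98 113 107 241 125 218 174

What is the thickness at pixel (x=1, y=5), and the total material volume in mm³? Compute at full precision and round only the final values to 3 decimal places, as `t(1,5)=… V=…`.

t(1,5)=1.629 V=618.200

span = t_max - t_min = 3.46 - 0.73 = 2.730
L(1,5) = 84, L_eff = 1 - 84/255 = 0.670588 (inverted)
t(1,5) = 3.46 - 2.730·0.670588 = 1.629
Σt over all 7·12 pixels = 148673/850 ≈ 174.9094118
V = pitch²·Σt = 1.88²·148673/850 = 618.200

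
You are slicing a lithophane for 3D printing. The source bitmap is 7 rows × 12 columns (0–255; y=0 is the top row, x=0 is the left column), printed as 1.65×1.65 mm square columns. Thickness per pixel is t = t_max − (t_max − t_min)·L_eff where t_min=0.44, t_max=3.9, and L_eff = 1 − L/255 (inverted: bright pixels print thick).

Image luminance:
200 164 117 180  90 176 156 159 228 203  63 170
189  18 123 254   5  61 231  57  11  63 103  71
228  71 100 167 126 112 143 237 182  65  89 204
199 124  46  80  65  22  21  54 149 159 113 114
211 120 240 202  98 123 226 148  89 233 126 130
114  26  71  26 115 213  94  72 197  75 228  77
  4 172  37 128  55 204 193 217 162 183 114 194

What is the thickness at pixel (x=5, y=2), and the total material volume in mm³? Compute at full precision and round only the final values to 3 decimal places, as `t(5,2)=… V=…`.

t(5,2)=1.960 V=502.500

span = t_max - t_min = 3.9 - 0.44 = 3.460
L(5,2) = 112, L_eff = 1 - 112/255 = 0.560784 (inverted)
t(5,2) = 3.9 - 3.460·0.560784 = 1.960
Σt over all 7·12 pixels = 2353307/12750 ≈ 184.5730980
V = pitch²·Σt = 1.65²·2353307/12750 = 502.500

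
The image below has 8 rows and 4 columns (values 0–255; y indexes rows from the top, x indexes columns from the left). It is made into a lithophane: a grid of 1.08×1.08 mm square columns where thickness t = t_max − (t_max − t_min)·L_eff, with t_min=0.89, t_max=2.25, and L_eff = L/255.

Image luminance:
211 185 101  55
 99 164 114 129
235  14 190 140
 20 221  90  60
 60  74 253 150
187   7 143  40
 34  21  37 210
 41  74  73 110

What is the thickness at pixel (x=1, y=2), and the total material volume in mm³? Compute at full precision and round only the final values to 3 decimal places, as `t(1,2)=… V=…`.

span = t_max - t_min = 2.25 - 0.89 = 1.360
L(1,2) = 14, L_eff = 14/255 = 0.054902
t(1,2) = 2.25 - 1.360·0.054902 = 2.175
Σt over all 8·4 pixels = 19916/375 ≈ 53.1093333
V = pitch²·Σt = 1.08²·19916/375 = 61.947

t(1,2)=2.175 V=61.947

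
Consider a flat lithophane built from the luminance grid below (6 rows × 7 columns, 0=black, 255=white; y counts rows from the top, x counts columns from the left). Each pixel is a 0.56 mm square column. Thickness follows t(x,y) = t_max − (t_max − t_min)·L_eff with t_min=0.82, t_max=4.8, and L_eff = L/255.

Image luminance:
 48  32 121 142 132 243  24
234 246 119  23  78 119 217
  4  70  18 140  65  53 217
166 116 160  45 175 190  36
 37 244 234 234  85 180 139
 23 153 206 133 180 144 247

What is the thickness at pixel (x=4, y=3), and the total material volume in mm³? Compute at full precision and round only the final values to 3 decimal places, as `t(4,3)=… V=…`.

t(4,3)=2.069 V=36.438

span = t_max - t_min = 4.8 - 0.82 = 3.980
L(4,3) = 175, L_eff = 175/255 = 0.686275
t(4,3) = 4.8 - 3.980·0.686275 = 2.069
Σt over all 6·7 pixels = 246912/2125 ≈ 116.1938824
V = pitch²·Σt = 0.56²·246912/2125 = 36.438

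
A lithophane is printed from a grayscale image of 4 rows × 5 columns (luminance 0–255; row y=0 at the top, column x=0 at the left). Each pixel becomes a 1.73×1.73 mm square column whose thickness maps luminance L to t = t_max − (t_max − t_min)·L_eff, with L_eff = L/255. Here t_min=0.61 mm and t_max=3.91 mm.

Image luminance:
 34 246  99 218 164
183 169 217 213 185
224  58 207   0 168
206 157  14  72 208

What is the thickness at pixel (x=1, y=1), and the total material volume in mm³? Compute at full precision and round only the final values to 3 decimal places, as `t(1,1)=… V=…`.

span = t_max - t_min = 3.91 - 0.61 = 3.300
L(1,1) = 169, L_eff = 169/255 = 0.662745
t(1,1) = 3.91 - 3.300·0.662745 = 1.723
Σt over all 4·5 pixels = 16504/425 ≈ 38.8329412
V = pitch²·Σt = 1.73²·16504/425 = 116.223

t(1,1)=1.723 V=116.223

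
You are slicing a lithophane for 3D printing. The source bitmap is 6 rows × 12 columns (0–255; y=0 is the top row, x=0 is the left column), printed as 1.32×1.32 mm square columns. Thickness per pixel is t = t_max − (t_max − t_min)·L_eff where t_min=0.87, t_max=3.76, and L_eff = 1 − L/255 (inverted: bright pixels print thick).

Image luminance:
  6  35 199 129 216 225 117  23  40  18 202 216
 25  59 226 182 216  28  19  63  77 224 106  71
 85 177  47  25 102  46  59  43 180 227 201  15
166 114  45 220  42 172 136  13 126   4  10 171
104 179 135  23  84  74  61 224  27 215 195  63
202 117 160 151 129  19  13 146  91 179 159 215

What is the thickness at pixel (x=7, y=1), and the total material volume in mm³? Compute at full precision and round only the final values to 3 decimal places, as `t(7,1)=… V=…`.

span = t_max - t_min = 3.76 - 0.87 = 2.890
L(7,1) = 63, L_eff = 1 - 63/255 = 0.752941 (inverted)
t(7,1) = 3.76 - 2.890·0.752941 = 1.584
Σt over all 6·12 pixels = 231881/1500 ≈ 154.5873333
V = pitch²·Σt = 1.32²·231881/1500 = 269.353

t(7,1)=1.584 V=269.353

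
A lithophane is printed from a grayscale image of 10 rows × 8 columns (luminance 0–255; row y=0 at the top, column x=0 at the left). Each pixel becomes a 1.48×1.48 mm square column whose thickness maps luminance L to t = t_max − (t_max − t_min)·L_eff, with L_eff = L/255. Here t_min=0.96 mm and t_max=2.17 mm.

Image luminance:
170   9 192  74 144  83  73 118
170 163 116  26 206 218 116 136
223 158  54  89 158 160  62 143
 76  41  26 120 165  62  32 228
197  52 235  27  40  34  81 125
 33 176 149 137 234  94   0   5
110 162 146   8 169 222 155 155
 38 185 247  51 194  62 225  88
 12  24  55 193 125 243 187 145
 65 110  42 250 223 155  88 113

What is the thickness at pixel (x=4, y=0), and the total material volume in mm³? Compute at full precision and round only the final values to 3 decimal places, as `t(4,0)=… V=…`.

t(4,0)=1.487 V=279.674

span = t_max - t_min = 2.17 - 0.96 = 1.210
L(4,0) = 144, L_eff = 144/255 = 0.564706
t(4,0) = 2.17 - 1.210·0.564706 = 1.487
Σt over all 10·8 pixels = 3255883/25500 ≈ 127.6816863
V = pitch²·Σt = 1.48²·3255883/25500 = 279.674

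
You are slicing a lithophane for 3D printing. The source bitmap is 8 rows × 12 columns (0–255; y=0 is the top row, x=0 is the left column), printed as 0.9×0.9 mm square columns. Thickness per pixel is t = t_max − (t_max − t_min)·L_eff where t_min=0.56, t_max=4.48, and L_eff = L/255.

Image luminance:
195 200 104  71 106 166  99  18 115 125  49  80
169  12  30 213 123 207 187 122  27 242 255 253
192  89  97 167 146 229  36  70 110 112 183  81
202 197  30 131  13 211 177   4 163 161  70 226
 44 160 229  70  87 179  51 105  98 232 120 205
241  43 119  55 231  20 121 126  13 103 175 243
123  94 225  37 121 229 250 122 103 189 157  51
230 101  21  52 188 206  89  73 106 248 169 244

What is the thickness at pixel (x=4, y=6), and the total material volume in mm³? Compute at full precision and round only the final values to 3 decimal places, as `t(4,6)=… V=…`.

span = t_max - t_min = 4.48 - 0.56 = 3.920
L(4,6) = 121, L_eff = 121/255 = 0.474510
t(4,6) = 4.48 - 3.920·0.474510 = 2.620
Σt over all 8·12 pixels = 1490986/6375 ≈ 233.8801569
V = pitch²·Σt = 0.9²·1490986/6375 = 189.443

t(4,6)=2.620 V=189.443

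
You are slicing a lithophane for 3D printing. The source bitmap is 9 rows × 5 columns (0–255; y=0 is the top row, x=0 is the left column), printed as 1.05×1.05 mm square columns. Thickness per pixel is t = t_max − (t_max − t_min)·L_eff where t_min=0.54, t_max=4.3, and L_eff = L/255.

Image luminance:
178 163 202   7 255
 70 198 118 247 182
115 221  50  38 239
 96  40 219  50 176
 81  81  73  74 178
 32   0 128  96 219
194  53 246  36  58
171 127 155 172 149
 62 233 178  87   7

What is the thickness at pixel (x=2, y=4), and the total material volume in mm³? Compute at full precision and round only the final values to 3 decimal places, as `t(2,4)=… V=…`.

t(2,4)=3.224 V=119.794

span = t_max - t_min = 4.3 - 0.54 = 3.760
L(2,4) = 73, L_eff = 73/255 = 0.286275
t(2,4) = 4.3 - 3.760·0.286275 = 3.224
Σt over all 9·5 pixels = 461791/4250 ≈ 108.6567059
V = pitch²·Σt = 1.05²·461791/4250 = 119.794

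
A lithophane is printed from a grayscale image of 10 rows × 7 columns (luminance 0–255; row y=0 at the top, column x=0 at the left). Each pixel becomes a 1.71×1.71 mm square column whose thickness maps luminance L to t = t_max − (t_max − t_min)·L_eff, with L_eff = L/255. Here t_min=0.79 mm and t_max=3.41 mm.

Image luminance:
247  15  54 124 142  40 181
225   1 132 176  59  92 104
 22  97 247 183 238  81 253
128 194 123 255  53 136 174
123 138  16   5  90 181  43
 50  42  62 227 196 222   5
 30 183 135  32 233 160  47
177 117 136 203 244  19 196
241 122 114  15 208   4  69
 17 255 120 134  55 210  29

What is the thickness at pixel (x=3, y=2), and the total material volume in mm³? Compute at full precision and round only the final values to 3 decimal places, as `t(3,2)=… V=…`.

span = t_max - t_min = 3.41 - 0.79 = 2.620
L(3,2) = 183, L_eff = 183/255 = 0.717647
t(3,2) = 3.41 - 2.620·0.717647 = 1.530
Σt over all 10·7 pixels = 953107/6375 ≈ 149.5069804
V = pitch²·Σt = 1.71²·953107/6375 = 437.173

t(3,2)=1.530 V=437.173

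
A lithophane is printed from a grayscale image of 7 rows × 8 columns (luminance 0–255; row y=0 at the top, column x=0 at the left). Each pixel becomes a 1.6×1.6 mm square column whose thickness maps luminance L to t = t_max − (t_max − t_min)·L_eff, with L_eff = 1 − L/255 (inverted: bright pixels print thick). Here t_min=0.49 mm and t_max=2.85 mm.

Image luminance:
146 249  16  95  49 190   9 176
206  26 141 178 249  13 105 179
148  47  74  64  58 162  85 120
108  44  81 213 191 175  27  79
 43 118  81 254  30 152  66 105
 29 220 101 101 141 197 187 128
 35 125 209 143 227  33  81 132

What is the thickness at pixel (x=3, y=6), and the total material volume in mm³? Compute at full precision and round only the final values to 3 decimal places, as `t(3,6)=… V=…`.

span = t_max - t_min = 2.85 - 0.49 = 2.360
L(3,6) = 143, L_eff = 1 - 143/255 = 0.439216 (inverted)
t(3,6) = 2.85 - 2.360·0.439216 = 1.813
Σt over all 7·8 pixels = 566749/6375 ≈ 88.9018039
V = pitch²·Σt = 1.6²·566749/6375 = 227.589

t(3,6)=1.813 V=227.589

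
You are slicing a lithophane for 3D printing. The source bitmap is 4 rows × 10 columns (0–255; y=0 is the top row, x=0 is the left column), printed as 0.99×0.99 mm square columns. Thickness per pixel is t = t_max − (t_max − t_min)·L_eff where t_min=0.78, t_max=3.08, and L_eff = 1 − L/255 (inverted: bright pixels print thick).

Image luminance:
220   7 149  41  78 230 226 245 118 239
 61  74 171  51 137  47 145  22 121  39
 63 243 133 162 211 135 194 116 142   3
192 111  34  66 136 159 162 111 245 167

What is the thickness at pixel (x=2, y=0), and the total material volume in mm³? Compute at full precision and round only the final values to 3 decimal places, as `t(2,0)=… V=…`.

span = t_max - t_min = 3.08 - 0.78 = 2.300
L(2,0) = 149, L_eff = 1 - 149/255 = 0.415686 (inverted)
t(2,0) = 3.08 - 2.300·0.415686 = 2.124
Σt over all 4·10 pixels = 99649/1275 ≈ 78.1560784
V = pitch²·Σt = 0.99²·99649/1275 = 76.601

t(2,0)=2.124 V=76.601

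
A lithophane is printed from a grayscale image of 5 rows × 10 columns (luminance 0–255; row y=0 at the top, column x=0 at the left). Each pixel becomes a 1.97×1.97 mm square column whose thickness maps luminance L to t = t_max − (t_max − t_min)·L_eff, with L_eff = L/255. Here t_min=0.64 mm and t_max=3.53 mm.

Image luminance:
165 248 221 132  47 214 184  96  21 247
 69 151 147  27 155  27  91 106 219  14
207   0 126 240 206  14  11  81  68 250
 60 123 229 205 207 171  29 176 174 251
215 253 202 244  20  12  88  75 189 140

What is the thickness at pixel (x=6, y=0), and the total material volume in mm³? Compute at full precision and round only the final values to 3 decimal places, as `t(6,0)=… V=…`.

span = t_max - t_min = 3.53 - 0.64 = 2.890
L(6,0) = 184, L_eff = 184/255 = 0.721569
t(6,0) = 3.53 - 2.890·0.721569 = 1.445
Σt over all 5·10 pixels = 148351/1500 ≈ 98.9006667
V = pitch²·Σt = 1.97²·148351/1500 = 383.824

t(6,0)=1.445 V=383.824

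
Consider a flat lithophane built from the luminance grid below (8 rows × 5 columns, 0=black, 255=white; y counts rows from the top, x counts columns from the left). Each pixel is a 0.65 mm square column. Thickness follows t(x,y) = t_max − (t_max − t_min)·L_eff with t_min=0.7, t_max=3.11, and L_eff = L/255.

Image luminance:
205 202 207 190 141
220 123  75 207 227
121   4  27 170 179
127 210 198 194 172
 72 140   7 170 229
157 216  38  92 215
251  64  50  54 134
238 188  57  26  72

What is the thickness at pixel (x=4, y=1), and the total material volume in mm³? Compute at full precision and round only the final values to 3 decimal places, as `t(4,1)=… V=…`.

span = t_max - t_min = 3.11 - 0.7 = 2.410
L(4,1) = 227, L_eff = 227/255 = 0.890196
t(4,1) = 3.11 - 2.410·0.890196 = 0.965
Σt over all 8·5 pixels = 1805971/25500 ≈ 70.8223922
V = pitch²·Σt = 0.65²·1805971/25500 = 29.922

t(4,1)=0.965 V=29.922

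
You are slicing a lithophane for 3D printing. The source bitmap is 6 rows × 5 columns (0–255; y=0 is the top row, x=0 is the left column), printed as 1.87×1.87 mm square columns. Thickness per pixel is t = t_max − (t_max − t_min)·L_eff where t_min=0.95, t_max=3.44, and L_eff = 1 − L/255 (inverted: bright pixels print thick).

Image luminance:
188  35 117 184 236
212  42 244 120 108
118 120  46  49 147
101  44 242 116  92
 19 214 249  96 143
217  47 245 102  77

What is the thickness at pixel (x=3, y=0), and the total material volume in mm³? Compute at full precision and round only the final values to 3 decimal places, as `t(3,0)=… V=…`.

span = t_max - t_min = 3.44 - 0.95 = 2.490
L(3,0) = 184, L_eff = 1 - 184/255 = 0.278431 (inverted)
t(3,0) = 3.44 - 2.490·0.278431 = 2.747
Σt over all 6·5 pixels = 28588/425 ≈ 67.2658824
V = pitch²·Σt = 1.87²·28588/425 = 235.222

t(3,0)=2.747 V=235.222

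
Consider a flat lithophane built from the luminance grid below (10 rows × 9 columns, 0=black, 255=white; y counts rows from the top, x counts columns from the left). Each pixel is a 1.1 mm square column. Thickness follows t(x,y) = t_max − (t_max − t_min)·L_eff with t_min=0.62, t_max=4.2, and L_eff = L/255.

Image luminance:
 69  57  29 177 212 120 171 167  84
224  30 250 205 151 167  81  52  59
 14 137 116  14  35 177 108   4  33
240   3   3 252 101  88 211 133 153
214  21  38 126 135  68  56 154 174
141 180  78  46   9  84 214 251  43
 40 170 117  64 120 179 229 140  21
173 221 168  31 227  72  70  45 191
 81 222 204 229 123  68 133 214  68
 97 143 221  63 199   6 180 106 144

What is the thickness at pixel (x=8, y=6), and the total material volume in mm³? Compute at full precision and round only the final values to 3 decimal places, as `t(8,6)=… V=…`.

span = t_max - t_min = 4.2 - 0.62 = 3.580
L(8,6) = 21, L_eff = 21/255 = 0.082353
t(8,6) = 4.2 - 3.580·0.082353 = 3.905
Σt over all 10·9 pixels = 476933/2125 ≈ 224.4390588
V = pitch²·Σt = 1.1²·476933/2125 = 271.571

t(8,6)=3.905 V=271.571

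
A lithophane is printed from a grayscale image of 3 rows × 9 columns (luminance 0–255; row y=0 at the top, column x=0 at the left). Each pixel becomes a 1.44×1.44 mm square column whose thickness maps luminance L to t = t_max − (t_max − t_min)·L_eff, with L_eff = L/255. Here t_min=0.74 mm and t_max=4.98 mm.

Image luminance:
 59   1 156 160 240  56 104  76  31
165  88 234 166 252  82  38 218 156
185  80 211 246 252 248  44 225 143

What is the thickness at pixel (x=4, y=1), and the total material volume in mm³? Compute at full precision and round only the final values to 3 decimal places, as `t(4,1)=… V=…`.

span = t_max - t_min = 4.98 - 0.74 = 4.240
L(4,1) = 252, L_eff = 252/255 = 0.988235
t(4,1) = 4.98 - 4.240·0.988235 = 0.790
Σt over all 3·9 pixels = 884173/12750 ≈ 69.3469020
V = pitch²·Σt = 1.44²·884173/12750 = 143.798

t(4,1)=0.790 V=143.798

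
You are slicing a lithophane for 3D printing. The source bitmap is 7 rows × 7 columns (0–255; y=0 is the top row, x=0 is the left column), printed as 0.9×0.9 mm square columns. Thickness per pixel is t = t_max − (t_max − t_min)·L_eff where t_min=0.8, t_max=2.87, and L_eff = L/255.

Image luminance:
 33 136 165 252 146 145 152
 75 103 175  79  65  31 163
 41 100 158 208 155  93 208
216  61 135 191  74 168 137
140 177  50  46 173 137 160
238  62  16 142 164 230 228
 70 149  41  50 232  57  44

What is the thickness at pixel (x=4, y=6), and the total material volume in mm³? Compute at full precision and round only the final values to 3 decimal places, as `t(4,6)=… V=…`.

t(4,6)=0.987 V=72.677

span = t_max - t_min = 2.87 - 0.8 = 2.070
L(4,6) = 232, L_eff = 232/255 = 0.909804
t(4,6) = 2.87 - 2.070·0.909804 = 0.987
Σt over all 7·7 pixels = 190664/2125 ≈ 89.7242353
V = pitch²·Σt = 0.9²·190664/2125 = 72.677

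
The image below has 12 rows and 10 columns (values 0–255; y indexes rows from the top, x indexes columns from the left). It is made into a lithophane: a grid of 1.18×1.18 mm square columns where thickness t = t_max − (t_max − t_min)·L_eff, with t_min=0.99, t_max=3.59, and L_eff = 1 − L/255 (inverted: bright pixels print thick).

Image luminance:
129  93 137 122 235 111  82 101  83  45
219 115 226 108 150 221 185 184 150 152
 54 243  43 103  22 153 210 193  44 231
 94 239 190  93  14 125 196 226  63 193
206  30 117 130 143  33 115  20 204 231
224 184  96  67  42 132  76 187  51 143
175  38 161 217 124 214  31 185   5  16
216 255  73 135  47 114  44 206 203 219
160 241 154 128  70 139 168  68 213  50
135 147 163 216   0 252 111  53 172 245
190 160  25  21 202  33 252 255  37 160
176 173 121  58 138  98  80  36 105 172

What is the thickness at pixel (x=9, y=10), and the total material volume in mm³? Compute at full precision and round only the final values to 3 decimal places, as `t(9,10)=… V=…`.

span = t_max - t_min = 3.59 - 0.99 = 2.600
L(9,10) = 160, L_eff = 1 - 160/255 = 0.372549 (inverted)
t(9,10) = 3.59 - 2.600·0.372549 = 2.621
Σt over all 12·10 pixels = 360289/1275 ≈ 282.5796078
V = pitch²·Σt = 1.18²·360289/1275 = 393.464

t(9,10)=2.621 V=393.464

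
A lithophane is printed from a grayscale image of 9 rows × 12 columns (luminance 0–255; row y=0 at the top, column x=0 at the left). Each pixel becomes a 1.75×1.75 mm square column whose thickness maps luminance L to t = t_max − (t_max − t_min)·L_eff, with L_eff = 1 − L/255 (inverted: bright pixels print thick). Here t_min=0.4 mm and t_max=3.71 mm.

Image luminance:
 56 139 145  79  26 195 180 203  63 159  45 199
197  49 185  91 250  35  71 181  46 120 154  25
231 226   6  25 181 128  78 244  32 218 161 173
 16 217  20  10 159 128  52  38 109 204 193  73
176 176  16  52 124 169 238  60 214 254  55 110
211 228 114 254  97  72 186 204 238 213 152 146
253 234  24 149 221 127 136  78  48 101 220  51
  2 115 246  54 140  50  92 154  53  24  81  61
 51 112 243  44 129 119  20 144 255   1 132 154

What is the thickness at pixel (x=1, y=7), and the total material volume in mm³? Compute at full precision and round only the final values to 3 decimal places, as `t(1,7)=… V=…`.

t(1,7)=1.893 V=676.591

span = t_max - t_min = 3.71 - 0.4 = 3.310
L(1,7) = 115, L_eff = 1 - 115/255 = 0.549020 (inverted)
t(1,7) = 3.71 - 3.310·0.549020 = 1.893
Σt over all 9·12 pixels = 469471/2125 ≈ 220.9275294
V = pitch²·Σt = 1.75²·469471/2125 = 676.591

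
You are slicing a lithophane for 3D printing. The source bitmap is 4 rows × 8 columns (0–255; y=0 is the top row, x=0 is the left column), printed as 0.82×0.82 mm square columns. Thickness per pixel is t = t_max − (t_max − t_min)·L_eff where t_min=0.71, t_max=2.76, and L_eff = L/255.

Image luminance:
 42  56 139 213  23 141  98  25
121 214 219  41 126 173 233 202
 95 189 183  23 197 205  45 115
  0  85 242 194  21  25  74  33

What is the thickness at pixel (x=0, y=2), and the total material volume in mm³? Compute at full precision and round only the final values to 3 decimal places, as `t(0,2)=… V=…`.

span = t_max - t_min = 2.76 - 0.71 = 2.050
L(0,2) = 95, L_eff = 95/255 = 0.372549
t(0,2) = 2.76 - 2.050·0.372549 = 1.996
Σt over all 4·8 pixels = 4916/85 ≈ 57.8352941
V = pitch²·Σt = 0.82²·4916/85 = 38.888

t(0,2)=1.996 V=38.888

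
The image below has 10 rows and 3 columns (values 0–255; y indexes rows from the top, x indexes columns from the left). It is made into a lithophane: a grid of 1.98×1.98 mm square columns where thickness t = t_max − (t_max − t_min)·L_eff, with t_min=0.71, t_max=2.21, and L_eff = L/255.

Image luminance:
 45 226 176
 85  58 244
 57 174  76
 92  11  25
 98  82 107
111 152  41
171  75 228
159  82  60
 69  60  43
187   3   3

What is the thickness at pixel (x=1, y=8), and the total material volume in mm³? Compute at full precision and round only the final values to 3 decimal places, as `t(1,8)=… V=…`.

t(1,8)=1.857 V=190.739

span = t_max - t_min = 2.21 - 0.71 = 1.500
L(1,8) = 60, L_eff = 60/255 = 0.235294
t(1,8) = 2.21 - 1.500·0.235294 = 1.857
Σt over all 10·3 pixels = 8271/170 ≈ 48.6529412
V = pitch²·Σt = 1.98²·8271/170 = 190.739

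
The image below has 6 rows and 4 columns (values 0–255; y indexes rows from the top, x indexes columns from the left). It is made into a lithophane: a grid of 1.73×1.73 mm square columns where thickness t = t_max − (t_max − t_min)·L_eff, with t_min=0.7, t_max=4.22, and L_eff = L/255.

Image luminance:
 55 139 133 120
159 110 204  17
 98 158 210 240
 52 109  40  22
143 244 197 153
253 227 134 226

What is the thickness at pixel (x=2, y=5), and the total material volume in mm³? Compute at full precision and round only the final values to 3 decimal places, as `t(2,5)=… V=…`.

t(2,5)=2.370 V=160.878

span = t_max - t_min = 4.22 - 0.7 = 3.520
L(2,5) = 134, L_eff = 134/255 = 0.525490
t(2,5) = 4.22 - 3.520·0.525490 = 2.370
Σt over all 6·4 pixels = 342676/6375 ≈ 53.7530980
V = pitch²·Σt = 1.73²·342676/6375 = 160.878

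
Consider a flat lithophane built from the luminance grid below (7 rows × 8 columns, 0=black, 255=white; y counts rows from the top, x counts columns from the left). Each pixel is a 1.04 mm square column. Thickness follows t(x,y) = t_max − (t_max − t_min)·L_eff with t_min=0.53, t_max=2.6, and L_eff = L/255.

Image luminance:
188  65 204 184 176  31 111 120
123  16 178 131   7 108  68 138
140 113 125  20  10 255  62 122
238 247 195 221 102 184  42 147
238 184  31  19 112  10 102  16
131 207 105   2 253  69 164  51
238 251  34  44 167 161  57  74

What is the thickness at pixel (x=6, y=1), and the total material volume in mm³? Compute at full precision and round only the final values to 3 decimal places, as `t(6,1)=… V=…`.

span = t_max - t_min = 2.6 - 0.53 = 2.070
L(6,1) = 68, L_eff = 68/255 = 0.266667
t(6,1) = 2.6 - 2.070·0.266667 = 2.048
Σt over all 7·8 pixels = 769021/8500 ≈ 90.4730588
V = pitch²·Σt = 1.04²·769021/8500 = 97.856

t(6,1)=2.048 V=97.856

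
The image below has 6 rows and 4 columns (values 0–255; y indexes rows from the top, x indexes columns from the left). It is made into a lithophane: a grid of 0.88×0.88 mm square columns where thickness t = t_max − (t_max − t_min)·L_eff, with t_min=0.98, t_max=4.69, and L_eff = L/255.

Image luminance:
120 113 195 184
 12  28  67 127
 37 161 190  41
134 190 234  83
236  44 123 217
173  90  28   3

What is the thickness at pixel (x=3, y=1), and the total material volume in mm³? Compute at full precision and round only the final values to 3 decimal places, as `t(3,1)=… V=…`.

span = t_max - t_min = 4.69 - 0.98 = 3.710
L(3,1) = 127, L_eff = 127/255 = 0.498039
t(3,1) = 4.69 - 3.710·0.498039 = 2.842
Σt over all 6·4 pixels = 36407/510 ≈ 71.3862745
V = pitch²·Σt = 0.88²·36407/510 = 55.282

t(3,1)=2.842 V=55.282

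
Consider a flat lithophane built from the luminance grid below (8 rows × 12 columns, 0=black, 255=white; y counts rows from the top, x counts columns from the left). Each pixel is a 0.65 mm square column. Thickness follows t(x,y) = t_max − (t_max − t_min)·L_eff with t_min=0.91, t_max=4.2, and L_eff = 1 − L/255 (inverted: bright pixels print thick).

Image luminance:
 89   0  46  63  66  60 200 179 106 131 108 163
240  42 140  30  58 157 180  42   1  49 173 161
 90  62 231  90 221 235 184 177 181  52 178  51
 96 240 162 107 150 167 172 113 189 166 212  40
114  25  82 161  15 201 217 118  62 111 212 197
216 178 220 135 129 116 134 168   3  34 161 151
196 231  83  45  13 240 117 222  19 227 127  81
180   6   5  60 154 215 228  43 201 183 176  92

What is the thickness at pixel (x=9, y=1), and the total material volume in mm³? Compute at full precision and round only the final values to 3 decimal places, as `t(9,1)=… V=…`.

span = t_max - t_min = 4.2 - 0.91 = 3.290
L(9,1) = 49, L_eff = 1 - 49/255 = 0.807843 (inverted)
t(9,1) = 4.2 - 3.290·0.807843 = 1.542
Σt over all 8·12 pixels = 1048691/4250 ≈ 246.7508235
V = pitch²·Σt = 0.65²·1048691/4250 = 104.252

t(9,1)=1.542 V=104.252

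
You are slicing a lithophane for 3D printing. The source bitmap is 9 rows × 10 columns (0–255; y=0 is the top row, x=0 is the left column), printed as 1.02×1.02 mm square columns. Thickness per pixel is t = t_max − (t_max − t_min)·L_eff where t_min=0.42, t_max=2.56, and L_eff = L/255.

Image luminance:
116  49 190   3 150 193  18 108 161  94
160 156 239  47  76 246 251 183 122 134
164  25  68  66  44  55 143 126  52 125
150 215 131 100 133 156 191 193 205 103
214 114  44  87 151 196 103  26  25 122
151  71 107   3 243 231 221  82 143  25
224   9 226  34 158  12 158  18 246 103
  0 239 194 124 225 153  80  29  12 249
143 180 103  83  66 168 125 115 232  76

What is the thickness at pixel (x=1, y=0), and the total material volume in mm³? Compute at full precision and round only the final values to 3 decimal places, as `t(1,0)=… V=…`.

t(1,0)=2.149 V=141.185

span = t_max - t_min = 2.56 - 0.42 = 2.140
L(1,0) = 49, L_eff = 49/255 = 0.192157
t(1,0) = 2.56 - 2.140·0.192157 = 2.149
Σt over all 9·10 pixels = 865106/6375 ≈ 135.7029020
V = pitch²·Σt = 1.02²·865106/6375 = 141.185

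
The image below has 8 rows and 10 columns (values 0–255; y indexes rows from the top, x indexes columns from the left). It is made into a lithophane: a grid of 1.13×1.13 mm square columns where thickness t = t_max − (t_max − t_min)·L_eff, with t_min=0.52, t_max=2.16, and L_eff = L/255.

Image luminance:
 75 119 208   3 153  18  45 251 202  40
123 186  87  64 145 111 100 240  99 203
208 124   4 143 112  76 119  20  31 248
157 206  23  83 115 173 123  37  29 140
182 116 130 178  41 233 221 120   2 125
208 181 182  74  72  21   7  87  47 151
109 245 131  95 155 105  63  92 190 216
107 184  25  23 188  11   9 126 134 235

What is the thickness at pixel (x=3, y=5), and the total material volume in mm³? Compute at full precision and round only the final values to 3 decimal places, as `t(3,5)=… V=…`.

span = t_max - t_min = 2.16 - 0.52 = 1.640
L(3,5) = 74, L_eff = 74/255 = 0.290196
t(3,5) = 2.16 - 1.640·0.290196 = 1.684
Σt over all 8·10 pixels = 713576/6375 ≈ 111.9334902
V = pitch²·Σt = 1.13²·713576/6375 = 142.928

t(3,5)=1.684 V=142.928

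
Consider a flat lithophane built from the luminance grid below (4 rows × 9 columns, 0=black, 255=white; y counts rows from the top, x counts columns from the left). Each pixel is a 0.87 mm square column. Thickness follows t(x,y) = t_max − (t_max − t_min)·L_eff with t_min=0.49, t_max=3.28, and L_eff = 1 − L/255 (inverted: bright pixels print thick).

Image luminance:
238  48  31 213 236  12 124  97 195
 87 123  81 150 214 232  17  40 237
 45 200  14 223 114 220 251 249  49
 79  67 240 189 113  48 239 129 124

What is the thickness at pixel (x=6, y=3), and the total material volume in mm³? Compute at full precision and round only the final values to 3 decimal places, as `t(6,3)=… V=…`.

span = t_max - t_min = 3.28 - 0.49 = 2.790
L(6,3) = 239, L_eff = 1 - 239/255 = 0.062745 (inverted)
t(6,3) = 3.28 - 2.790·0.062745 = 3.105
Σt over all 4·9 pixels = 152991/2125 ≈ 71.9957647
V = pitch²·Σt = 0.87²·152991/2125 = 54.494

t(6,3)=3.105 V=54.494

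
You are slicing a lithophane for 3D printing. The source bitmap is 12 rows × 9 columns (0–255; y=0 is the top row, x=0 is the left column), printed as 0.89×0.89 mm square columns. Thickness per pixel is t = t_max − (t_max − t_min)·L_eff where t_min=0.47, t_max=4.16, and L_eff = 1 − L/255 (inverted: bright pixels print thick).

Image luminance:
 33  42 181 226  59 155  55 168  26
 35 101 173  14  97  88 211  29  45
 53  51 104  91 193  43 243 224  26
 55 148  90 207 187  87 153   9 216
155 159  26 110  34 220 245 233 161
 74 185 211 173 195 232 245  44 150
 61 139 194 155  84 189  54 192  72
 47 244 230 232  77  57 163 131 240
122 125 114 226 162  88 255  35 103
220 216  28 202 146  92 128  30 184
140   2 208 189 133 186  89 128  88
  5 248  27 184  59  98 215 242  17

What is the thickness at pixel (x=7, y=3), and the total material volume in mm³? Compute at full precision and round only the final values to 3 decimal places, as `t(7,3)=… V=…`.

span = t_max - t_min = 4.16 - 0.47 = 3.690
L(7,3) = 9, L_eff = 1 - 9/255 = 0.964706 (inverted)
t(7,3) = 4.16 - 3.690·0.964706 = 0.600
Σt over all 12·9 pixels = 432291/1700 ≈ 254.2888235
V = pitch²·Σt = 0.89²·432291/1700 = 201.422

t(7,3)=0.600 V=201.422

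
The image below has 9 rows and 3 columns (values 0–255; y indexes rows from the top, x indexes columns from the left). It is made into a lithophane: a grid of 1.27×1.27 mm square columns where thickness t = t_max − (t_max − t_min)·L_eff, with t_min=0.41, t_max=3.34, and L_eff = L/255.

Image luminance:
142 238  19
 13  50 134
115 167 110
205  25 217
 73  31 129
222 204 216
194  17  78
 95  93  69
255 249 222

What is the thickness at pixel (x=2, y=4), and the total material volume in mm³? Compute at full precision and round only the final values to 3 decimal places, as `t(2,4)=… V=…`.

span = t_max - t_min = 3.34 - 0.41 = 2.930
L(2,4) = 129, L_eff = 129/255 = 0.505882
t(2,4) = 3.34 - 2.930·0.505882 = 1.858
Σt over all 9·3 pixels = 104172/2125 ≈ 49.0221176
V = pitch²·Σt = 1.27²·104172/2125 = 79.068

t(2,4)=1.858 V=79.068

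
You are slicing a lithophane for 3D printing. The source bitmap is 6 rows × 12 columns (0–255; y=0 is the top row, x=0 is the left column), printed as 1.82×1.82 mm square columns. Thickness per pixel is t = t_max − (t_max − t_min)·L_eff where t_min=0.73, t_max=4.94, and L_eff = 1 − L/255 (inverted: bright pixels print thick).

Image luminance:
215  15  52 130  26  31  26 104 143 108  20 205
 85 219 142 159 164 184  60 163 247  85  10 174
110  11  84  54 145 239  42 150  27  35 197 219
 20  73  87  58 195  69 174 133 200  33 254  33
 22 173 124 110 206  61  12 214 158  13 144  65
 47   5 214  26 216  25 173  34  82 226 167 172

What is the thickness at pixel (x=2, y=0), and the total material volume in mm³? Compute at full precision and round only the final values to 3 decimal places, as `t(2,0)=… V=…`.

span = t_max - t_min = 4.94 - 0.73 = 4.210
L(2,0) = 52, L_eff = 1 - 52/255 = 0.796078 (inverted)
t(2,0) = 4.94 - 4.210·0.796078 = 1.589
Σt over all 6·12 pixels = 2374769/12750 ≈ 186.2563922
V = pitch²·Σt = 1.82²·2374769/12750 = 616.956

t(2,0)=1.589 V=616.956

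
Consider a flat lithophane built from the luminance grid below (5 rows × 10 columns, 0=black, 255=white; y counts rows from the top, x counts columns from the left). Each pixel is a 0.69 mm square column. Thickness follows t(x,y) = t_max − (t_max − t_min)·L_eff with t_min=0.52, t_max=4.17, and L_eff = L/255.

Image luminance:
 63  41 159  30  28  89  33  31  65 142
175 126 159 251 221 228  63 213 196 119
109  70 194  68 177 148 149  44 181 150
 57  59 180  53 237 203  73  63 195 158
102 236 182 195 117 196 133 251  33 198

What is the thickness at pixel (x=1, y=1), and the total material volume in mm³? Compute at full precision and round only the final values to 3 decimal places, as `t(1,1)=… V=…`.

t(1,1)=2.366 V=53.996

span = t_max - t_min = 4.17 - 0.52 = 3.650
L(1,1) = 126, L_eff = 126/255 = 0.494118
t(1,1) = 4.17 - 3.650·0.494118 = 2.366
Σt over all 5·10 pixels = 578411/5100 ≈ 113.4139216
V = pitch²·Σt = 0.69²·578411/5100 = 53.996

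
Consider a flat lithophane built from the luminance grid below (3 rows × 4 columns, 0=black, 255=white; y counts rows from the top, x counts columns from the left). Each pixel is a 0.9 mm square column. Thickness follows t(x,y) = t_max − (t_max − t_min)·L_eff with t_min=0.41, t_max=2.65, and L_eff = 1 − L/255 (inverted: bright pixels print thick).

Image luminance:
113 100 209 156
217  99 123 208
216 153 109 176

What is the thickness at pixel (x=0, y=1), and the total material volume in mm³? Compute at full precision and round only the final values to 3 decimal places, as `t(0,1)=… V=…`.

t(0,1)=2.316 V=17.355

span = t_max - t_min = 2.65 - 0.41 = 2.240
L(0,1) = 217, L_eff = 1 - 217/255 = 0.149020 (inverted)
t(0,1) = 2.65 - 2.240·0.149020 = 2.316
Σt over all 3·4 pixels = 136589/6375 ≈ 21.4257255
V = pitch²·Σt = 0.9²·136589/6375 = 17.355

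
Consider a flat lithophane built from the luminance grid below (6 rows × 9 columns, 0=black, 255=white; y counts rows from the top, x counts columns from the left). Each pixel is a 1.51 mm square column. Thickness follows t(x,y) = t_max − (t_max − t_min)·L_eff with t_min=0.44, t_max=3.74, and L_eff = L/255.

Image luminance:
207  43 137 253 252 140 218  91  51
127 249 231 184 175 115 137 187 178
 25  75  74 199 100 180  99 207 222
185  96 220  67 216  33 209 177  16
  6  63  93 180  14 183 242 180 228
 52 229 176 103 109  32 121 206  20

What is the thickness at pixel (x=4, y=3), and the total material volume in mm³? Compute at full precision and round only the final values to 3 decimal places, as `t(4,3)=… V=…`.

t(4,3)=0.945 V=235.880

span = t_max - t_min = 3.74 - 0.44 = 3.300
L(4,3) = 216, L_eff = 216/255 = 0.847059
t(4,3) = 3.74 - 3.300·0.847059 = 0.945
Σt over all 6·9 pixels = 43967/425 ≈ 103.4517647
V = pitch²·Σt = 1.51²·43967/425 = 235.880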